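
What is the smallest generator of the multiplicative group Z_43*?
g = 3. For each prime q|42: 3^{21}≡42, 3^{14}≡36, 3^{6}≡41, none ≡ 1, so ord_43(3) = 42 and 3 is a primitive root.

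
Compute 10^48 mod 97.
By repeated squaring mod 97: 10^{1}≡10, 10^{2}≡3, 10^{4}≡9, 10^{8}≡81, 10^{16}≡62, 10^{32}≡61. Then 10^{48} = 10^{32+16} ≡ 61 × 62 ≡ 96 mod 97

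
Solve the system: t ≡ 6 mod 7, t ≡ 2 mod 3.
M = 7 × 3 = 21. M₁ = 3, y₁ ≡ 5 mod 7. M₂ = 7, y₂ ≡ 1 mod 3. t = 6×3×5 + 2×7×1 ≡ 20 mod 21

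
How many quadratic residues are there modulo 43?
The squaring map on Z_43* is 2-to-1, so there are (42)/2 = 21 QRs.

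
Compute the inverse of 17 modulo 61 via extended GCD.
Extended GCD: 17(18) + 61(-5) = 1. So 17^(-1) ≡ 18 (mod 61). Verify: 17 × 18 = 306 ≡ 1 (mod 61)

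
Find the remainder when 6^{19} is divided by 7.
By Fermat: 6^{6} ≡ 1 mod 7. 19 = 3×6 + 1. So 6^{19} ≡ 6^{1} ≡ 6 mod 7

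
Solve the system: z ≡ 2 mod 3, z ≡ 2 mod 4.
M = 3 × 4 = 12. M₁ = 4, y₁ ≡ 1 mod 3. M₂ = 3, y₂ ≡ 3 mod 4. z = 2×4×1 + 2×3×3 ≡ 2 mod 12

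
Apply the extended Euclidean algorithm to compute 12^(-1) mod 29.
Extended GCD: 12(-12) + 29(5) = 1. So 12^(-1) ≡ -12 ≡ 17 mod 29. Verify: 12 × 17 = 204 ≡ 1 mod 29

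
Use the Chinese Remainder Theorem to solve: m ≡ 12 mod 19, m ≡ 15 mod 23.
M = 19 × 23 = 437. M₁ = 23, y₁ ≡ 5 mod 19. M₂ = 19, y₂ ≡ 17 mod 23. m = 12×23×5 + 15×19×17 ≡ 107 mod 437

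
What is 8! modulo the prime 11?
(10)! = (8)! × (9) × (10) ≡ -1 (mod 11). So (8)! ≡ -1 × [(10)(9)]^(-1) ≡ 5 (mod 11)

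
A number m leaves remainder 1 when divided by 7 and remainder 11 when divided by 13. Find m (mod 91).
M = 7 × 13 = 91. M₁ = 13, y₁ ≡ 6 (mod 7). M₂ = 7, y₂ ≡ 2 (mod 13). m = 1×13×6 + 11×7×2 ≡ 50 (mod 91)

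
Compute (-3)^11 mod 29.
By repeated squaring mod 29: (-3)^{1}≡26, (-3)^{2}≡9, (-3)^{4}≡23, (-3)^{8}≡7. Then (-3)^{11} = (-3)^{8+2+1} ≡ 7 × 9 × 26 ≡ 14 mod 29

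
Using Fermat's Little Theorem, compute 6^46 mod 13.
By Fermat: 6^{12} ≡ 1 (mod 13). 46 = 3×12 + 10. So 6^{46} ≡ 6^{10} ≡ 4 (mod 13)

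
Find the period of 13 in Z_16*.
Powers of 13 mod 16: 13^1≡13, 13^2≡9, 13^3≡5, 13^4≡1. Order = 4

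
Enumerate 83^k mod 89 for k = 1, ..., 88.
83^1, 83^2, ..., 83^{88} mod 89: [83, 36, 51, 50, 56, 20, 58, 8, 41, 21, 52, 44, 3, 71, 19, 64, 61, 79, 60, 85, 24, 34, 63, 67, 43, 9, 35, 57, 14, 5, 59, 2, 77, 72, 13, 11, 23, 40, 27, 16, 82, 42, 15, 88, 6, 53, 38, 39, 33, 69, 31, 81, 48, 68, 37, 45, 86, 18, 70, 25, 28, 10, 29, 4, 65, 55, 26, 22, 46, 80, 54, 32, 75, 84, 30, 87, 12, 17, 76, 78, 66, 49, 62, 73, 7, 47, 74, 1]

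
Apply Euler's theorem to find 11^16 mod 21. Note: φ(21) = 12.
By Euler: 11^{12} ≡ 1 mod 21 since gcd(11, 21) = 1. 16 = 1×12 + 4. So 11^{16} ≡ 11^{4} ≡ 4 mod 21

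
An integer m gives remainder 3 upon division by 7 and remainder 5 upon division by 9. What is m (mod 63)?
M = 7 × 9 = 63. M₁ = 9, y₁ ≡ 4 (mod 7). M₂ = 7, y₂ ≡ 4 (mod 9). m = 3×9×4 + 5×7×4 ≡ 59 (mod 63)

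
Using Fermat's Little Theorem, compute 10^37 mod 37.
By Fermat: 10^{36} ≡ 1 mod 37. So 10^{37} = 10^{36} · 10^{1} ≡ 10^{1} ≡ 10 mod 37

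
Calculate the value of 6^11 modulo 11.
Using Fermat: 6^{10} ≡ 1 mod 11. 11 ≡ 1 mod 10. So 6^{11} ≡ 6^{1} ≡ 6 mod 11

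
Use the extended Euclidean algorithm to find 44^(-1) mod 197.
Extended GCD: 44(-94) + 197(21) = 1. So 44^(-1) ≡ -94 ≡ 103 (mod 197). Verify: 44 × 103 = 4532 ≡ 1 (mod 197)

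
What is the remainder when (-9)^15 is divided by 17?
By repeated squaring mod 17: (-9)^{1}≡8, (-9)^{2}≡13, (-9)^{4}≡16, (-9)^{8}≡1. Then (-9)^{15} = (-9)^{8+4+2+1} ≡ 1 × 16 × 13 × 8 ≡ 15 mod 17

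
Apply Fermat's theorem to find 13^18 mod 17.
By Fermat: 13^{16} ≡ 1 mod 17. So 13^{18} = 13^{16} · 13^{2} ≡ 13^{2} ≡ 16 mod 17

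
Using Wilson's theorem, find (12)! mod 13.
By Wilson's theorem, (12)! ≡ -1 ≡ 12 (mod 13)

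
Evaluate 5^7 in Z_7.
Using Fermat: 5^{6} ≡ 1 (mod 7). 7 ≡ 1 (mod 6). So 5^{7} ≡ 5^{1} ≡ 5 (mod 7)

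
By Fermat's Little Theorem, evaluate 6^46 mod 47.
By Fermat's Little Theorem, 6^{46} ≡ 1 mod 47 since 47 is prime and gcd(6, 47) = 1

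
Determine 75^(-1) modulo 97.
Since 97 is prime, by Fermat 75^(-1) ≡ 75^{95} ≡ 22 (mod 97). Verify: 75 × 22 = 1650 ≡ 1 (mod 97)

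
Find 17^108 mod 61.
Using Fermat: 17^{60} ≡ 1 mod 61. 108 ≡ 48 mod 60. So 17^{108} ≡ 17^{48} ≡ 58 mod 61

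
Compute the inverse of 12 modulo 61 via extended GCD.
Extended GCD: 12(-5) + 61(1) = 1. So 12^(-1) ≡ -5 ≡ 56 (mod 61). Verify: 12 × 56 = 672 ≡ 1 (mod 61)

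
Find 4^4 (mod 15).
4^{4} = 256 ≡ 1 (mod 15)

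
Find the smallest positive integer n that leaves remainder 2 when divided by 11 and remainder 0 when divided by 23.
M = 11 × 23 = 253. M₁ = 23, y₁ ≡ 1 (mod 11). M₂ = 11, y₂ ≡ 21 (mod 23). n = 2×23×1 + 0×11×21 ≡ 46 (mod 253)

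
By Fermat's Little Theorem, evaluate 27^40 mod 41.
By Fermat's Little Theorem, 27^{40} ≡ 1 (mod 41) since 41 is prime and gcd(27, 41) = 1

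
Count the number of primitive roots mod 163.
A prime p has φ(p-1) primitive roots; here φ(162) = 54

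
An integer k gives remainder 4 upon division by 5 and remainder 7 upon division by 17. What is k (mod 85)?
M = 5 × 17 = 85. M₁ = 17, y₁ ≡ 3 (mod 5). M₂ = 5, y₂ ≡ 7 (mod 17). k = 4×17×3 + 7×5×7 ≡ 24 (mod 85)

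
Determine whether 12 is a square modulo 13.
By Euler's criterion: 12^{6} ≡ 1 (mod 13). Since this equals 1, 12 is a QR.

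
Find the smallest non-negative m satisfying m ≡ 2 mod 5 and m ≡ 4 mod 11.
M = 5 × 11 = 55. M₁ = 11, y₁ ≡ 1 mod 5. M₂ = 5, y₂ ≡ 9 mod 11. m = 2×11×1 + 4×5×9 ≡ 37 mod 55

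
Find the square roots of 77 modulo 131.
The square roots of 77 mod 131 are 48 and 83. Verify: 48² = 2304 ≡ 77 mod 131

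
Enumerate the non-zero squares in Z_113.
QRs mod 113: {1, 2, 4, 7, 8, 9, 11, 13, 14, 15, 16, 18, 22, 25, 26, 28, 30, 31, 32, 36, 41, 44, 49, 50, 51, 52, 53, 56, 57, 60, 61, 62, 63, 64, 69, 72, 77, 81, 82, 83, 85, 87, 88, 91, 95, 97, 98, 99, 100, 102, 104, 105, 106, 109, 111, 112}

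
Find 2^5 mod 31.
By repeated squaring mod 31: 2^{1}≡2, 2^{2}≡4, 2^{4}≡16. Then 2^{5} = 2^{4+1} ≡ 16 × 2 ≡ 1 mod 31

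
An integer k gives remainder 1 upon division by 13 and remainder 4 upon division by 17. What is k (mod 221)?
M = 13 × 17 = 221. M₁ = 17, y₁ ≡ 10 (mod 13). M₂ = 13, y₂ ≡ 4 (mod 17). k = 1×17×10 + 4×13×4 ≡ 157 (mod 221)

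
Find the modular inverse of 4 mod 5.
Since 5 is prime, by Fermat 4^(-1) ≡ 4^{3} ≡ 4 mod 5. Verify: 4 × 4 = 16 ≡ 1 mod 5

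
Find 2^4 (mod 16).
2^{4} = 16 ≡ 0 (mod 16)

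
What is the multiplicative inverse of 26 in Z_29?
Since 29 is prime, by Fermat 26^(-1) ≡ 26^{27} ≡ 19 (mod 29). Verify: 26 × 19 = 494 ≡ 1 (mod 29)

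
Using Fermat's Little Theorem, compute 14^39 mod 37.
By Fermat: 14^{36} ≡ 1 mod 37. So 14^{39} = 14^{36} · 14^{3} ≡ 14^{3} ≡ 6 mod 37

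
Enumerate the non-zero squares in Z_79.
Squares in Z_79*: {1, 2, 4, 5, 8, 9, 10, 11, 13, 16, 18, 19, 20, 21, 22, 23, 25, 26, 31, 32, 36, 38, 40, 42, 44, 45, 46, 49, 50, 51, 52, 55, 62, 64, 65, 67, 72, 73, 76}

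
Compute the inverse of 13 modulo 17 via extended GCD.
Extended GCD: 13(4) + 17(-3) = 1. So 13^(-1) ≡ 4 (mod 17). Verify: 13 × 4 = 52 ≡ 1 (mod 17)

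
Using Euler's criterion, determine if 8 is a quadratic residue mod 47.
By Euler's criterion: 8^{23} ≡ 1 mod 47. Since this equals 1, 8 is a QR.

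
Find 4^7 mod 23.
By repeated squaring mod 23: 4^{1}≡4, 4^{2}≡16, 4^{4}≡3. Then 4^{7} = 4^{4+2+1} ≡ 3 × 16 × 4 ≡ 8 mod 23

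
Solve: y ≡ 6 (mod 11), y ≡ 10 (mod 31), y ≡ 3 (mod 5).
M = 11 × 31 × 5 = 1705. M₁ = 155, y₁ ≡ 1 (mod 11). M₂ = 55, y₂ ≡ 22 (mod 31). M₃ = 341, y₃ ≡ 1 (mod 5). y = 6×155×1 + 10×55×22 + 3×341×1 ≡ 413 (mod 1705)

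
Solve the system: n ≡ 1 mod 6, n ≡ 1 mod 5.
M = 6 × 5 = 30. M₁ = 5, y₁ ≡ 5 mod 6. M₂ = 6, y₂ ≡ 1 mod 5. n = 1×5×5 + 1×6×1 ≡ 1 mod 30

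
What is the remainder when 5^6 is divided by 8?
By repeated squaring (mod 8): 5^{1}≡5, 5^{2}≡1, 5^{4}≡1. Then 5^{6} = 5^{4+2} ≡ 1 × 1 ≡ 1 (mod 8)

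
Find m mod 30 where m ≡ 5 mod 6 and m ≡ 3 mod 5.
M = 6 × 5 = 30. M₁ = 5, y₁ ≡ 5 mod 6. M₂ = 6, y₂ ≡ 1 mod 5. m = 5×5×5 + 3×6×1 ≡ 23 mod 30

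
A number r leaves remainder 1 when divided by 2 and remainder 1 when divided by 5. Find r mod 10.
M = 2 × 5 = 10. M₁ = 5, y₁ ≡ 1 mod 2. M₂ = 2, y₂ ≡ 3 mod 5. r = 1×5×1 + 1×2×3 ≡ 1 mod 10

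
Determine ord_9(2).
Powers of 2 mod 9: 2^1≡2, 2^2≡4, 2^3≡8, 2^4≡7, 2^5≡5, 2^6≡1. ord_9(2) = 6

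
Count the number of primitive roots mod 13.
Number of primitive roots mod 13 = φ(p-1) = φ(12) = 4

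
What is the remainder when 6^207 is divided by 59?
Using Fermat: 6^{58} ≡ 1 (mod 59). 207 ≡ 33 (mod 58). So 6^{207} ≡ 6^{33} ≡ 2 (mod 59)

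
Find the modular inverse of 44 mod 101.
Since 101 is prime, by Fermat 44^(-1) ≡ 44^{99} ≡ 62 (mod 101). Verify: 44 × 62 = 2728 ≡ 1 (mod 101)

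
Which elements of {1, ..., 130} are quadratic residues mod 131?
QRs mod 131: {1, 3, 4, 5, 7, 9, 11, 12, 13, 15, 16, 20, 21, 25, 27, 28, 33, 34, 35, 36, 38, 39, 41, 43, 44, 45, 46, 48, 49, 52, 53, 55, 58, 59, 60, 61, 62, 63, 64, 65, 74, 75, 77, 80, 81, 84, 89, 91, 94, 99, 100, 101, 102, 105, 107, 108, 109, 112, 113, 114, 117, 121, 123, 125, 129}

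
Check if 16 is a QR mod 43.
By Euler's criterion: 16^{21} ≡ 1 mod 43. Since this equals 1, 16 is a QR.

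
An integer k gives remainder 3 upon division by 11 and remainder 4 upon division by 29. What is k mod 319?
M = 11 × 29 = 319. M₁ = 29, y₁ ≡ 8 mod 11. M₂ = 11, y₂ ≡ 8 mod 29. k = 3×29×8 + 4×11×8 ≡ 91 mod 319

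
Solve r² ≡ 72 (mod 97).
The square roots of 72 mod 97 are 13 and 84. Verify: 13² = 169 ≡ 72 (mod 97)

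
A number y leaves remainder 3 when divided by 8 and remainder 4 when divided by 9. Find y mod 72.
M = 8 × 9 = 72. M₁ = 9, y₁ ≡ 1 mod 8. M₂ = 8, y₂ ≡ 8 mod 9. y = 3×9×1 + 4×8×8 ≡ 67 mod 72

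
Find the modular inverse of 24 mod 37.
Since 37 is prime, by Fermat 24^(-1) ≡ 24^{35} ≡ 17 mod 37. Verify: 24 × 17 = 408 ≡ 1 mod 37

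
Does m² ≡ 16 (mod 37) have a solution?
By Euler's criterion: 16^{18} ≡ 1 (mod 37). Since this equals 1, 16 is a QR.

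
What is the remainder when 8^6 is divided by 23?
By repeated squaring mod 23: 8^{1}≡8, 8^{2}≡18, 8^{4}≡2. Then 8^{6} = 8^{4+2} ≡ 2 × 18 ≡ 13 mod 23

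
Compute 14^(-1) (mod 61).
Since 61 is prime, by Fermat 14^(-1) ≡ 14^{59} ≡ 48 (mod 61). Verify: 14 × 48 = 672 ≡ 1 (mod 61)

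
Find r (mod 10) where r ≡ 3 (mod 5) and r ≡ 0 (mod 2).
M = 5 × 2 = 10. M₁ = 2, y₁ ≡ 3 (mod 5). M₂ = 5, y₂ ≡ 1 (mod 2). r = 3×2×3 + 0×5×1 ≡ 8 (mod 10)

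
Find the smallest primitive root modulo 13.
g = 2. Powers: [2, 4, 8, 3, 6, 12, ...] generates all 12 non-zero residues.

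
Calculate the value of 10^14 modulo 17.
By repeated squaring mod 17: 10^{1}≡10, 10^{2}≡15, 10^{4}≡4, 10^{8}≡16. Then 10^{14} = 10^{8+4+2} ≡ 16 × 4 × 15 ≡ 8 mod 17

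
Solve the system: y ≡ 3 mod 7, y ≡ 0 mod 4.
M = 7 × 4 = 28. M₁ = 4, y₁ ≡ 2 mod 7. M₂ = 7, y₂ ≡ 3 mod 4. y = 3×4×2 + 0×7×3 ≡ 24 mod 28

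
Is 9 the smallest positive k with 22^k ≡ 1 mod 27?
Powers of 22 mod 27: 22^1≡22, 22^2≡25, 22^3≡10, 22^4≡4, 22^5≡7, 22^6≡19, 22^7≡13, 22^8≡16, 22^9≡1. First k with 22^k≡1 is k=9. Yes, ord_27(22) = 9.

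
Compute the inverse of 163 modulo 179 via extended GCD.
Extended GCD: 163(-56) + 179(51) = 1. So 163^(-1) ≡ -56 ≡ 123 mod 179. Verify: 163 × 123 = 20049 ≡ 1 mod 179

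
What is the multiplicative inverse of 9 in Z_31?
Since 31 is prime, by Fermat 9^(-1) ≡ 9^{29} ≡ 7 (mod 31). Verify: 9 × 7 = 63 ≡ 1 (mod 31)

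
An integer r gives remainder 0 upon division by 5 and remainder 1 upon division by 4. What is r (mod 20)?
M = 5 × 4 = 20. M₁ = 4, y₁ ≡ 4 (mod 5). M₂ = 5, y₂ ≡ 1 (mod 4). r = 0×4×4 + 1×5×1 ≡ 5 (mod 20)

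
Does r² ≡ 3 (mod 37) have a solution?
By Euler's criterion: 3^{18} ≡ 1 (mod 37). Since this equals 1, 3 is a QR.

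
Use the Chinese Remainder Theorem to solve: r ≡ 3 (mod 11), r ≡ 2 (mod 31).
M = 11 × 31 = 341. M₁ = 31, y₁ ≡ 5 (mod 11). M₂ = 11, y₂ ≡ 17 (mod 31). r = 3×31×5 + 2×11×17 ≡ 157 (mod 341)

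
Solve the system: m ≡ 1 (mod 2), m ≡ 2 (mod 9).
M = 2 × 9 = 18. M₁ = 9, y₁ ≡ 1 (mod 2). M₂ = 2, y₂ ≡ 5 (mod 9). m = 1×9×1 + 2×2×5 ≡ 11 (mod 18)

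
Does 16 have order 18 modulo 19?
16^{9} ≡ 1 (mod 19) and 9 < 18, so ord_19(16) = 9 ≠ 18 and 16 is not a primitive root.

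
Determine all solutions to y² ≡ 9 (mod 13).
The square roots of 9 mod 13 are 3 and 10. Verify: 3² = 9 ≡ 9 (mod 13)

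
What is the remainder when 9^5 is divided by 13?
By repeated squaring (mod 13): 9^{1}≡9, 9^{2}≡3, 9^{4}≡9. Then 9^{5} = 9^{4+1} ≡ 9 × 9 ≡ 3 (mod 13)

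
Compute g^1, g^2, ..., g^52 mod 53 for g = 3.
3^1, 3^2, ..., 3^{52} mod 53: [3, 9, 27, 28, 31, 40, 14, 42, 20, 7, 21, 10, 30, 37, 5, 15, 45, 29, 34, 49, 41, 17, 51, 47, 35, 52, 50, 44, 26, 25, 22, 13, 39, 11, 33, 46, 32, 43, 23, 16, 48, 38, 8, 24, 19, 4, 12, 36, 2, 6, 18, 1]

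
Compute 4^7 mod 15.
By repeated squaring mod 15: 4^{1}≡4, 4^{2}≡1, 4^{4}≡1. Then 4^{7} = 4^{4+2+1} ≡ 1 × 1 × 4 ≡ 4 mod 15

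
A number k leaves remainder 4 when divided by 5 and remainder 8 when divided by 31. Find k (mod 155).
M = 5 × 31 = 155. M₁ = 31, y₁ ≡ 1 (mod 5). M₂ = 5, y₂ ≡ 25 (mod 31). k = 4×31×1 + 8×5×25 ≡ 39 (mod 155)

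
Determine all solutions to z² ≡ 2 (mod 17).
The square roots of 2 mod 17 are 6 and 11. Verify: 6² = 36 ≡ 2 (mod 17)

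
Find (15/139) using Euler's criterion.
(15/139) = 15^{69} mod 139 = -1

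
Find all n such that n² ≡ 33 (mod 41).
The square roots of 33 mod 41 are 19 and 22. Verify: 19² = 361 ≡ 33 (mod 41)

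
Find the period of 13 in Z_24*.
Powers of 13 mod 24: 13^1≡13, 13^2≡1. ord_24(13) = 2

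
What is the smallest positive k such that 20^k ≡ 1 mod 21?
Powers of 20 mod 21: 20^1≡20, 20^2≡1. ord_21(20) = 2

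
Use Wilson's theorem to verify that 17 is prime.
(16)! mod 17 = 16. Since this equals -1 mod 17, Wilson confirms 17 is prime.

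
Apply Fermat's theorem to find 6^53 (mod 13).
By Fermat: 6^{12} ≡ 1 (mod 13). 53 = 4×12 + 5. So 6^{53} ≡ 6^{5} ≡ 2 (mod 13)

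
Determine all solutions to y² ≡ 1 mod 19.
The square roots of 1 mod 19 are 1 and 18. Verify: 1² = 1 ≡ 1 mod 19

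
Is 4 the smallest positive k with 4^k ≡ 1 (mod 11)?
Powers of 4 mod 11: 4^1≡4, 4^2≡5, 4^3≡9, 4^4≡3, 4^5≡1. 4^4≡3≢1, so ord ≠ 4. No, the actual order is 5.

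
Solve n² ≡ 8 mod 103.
The square roots of 8 mod 103 are 76 and 27. Verify: 76² = 5776 ≡ 8 mod 103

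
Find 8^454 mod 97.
Using Fermat: 8^{96} ≡ 1 mod 97. 454 ≡ 70 mod 96. So 8^{454} ≡ 8^{70} ≡ 50 mod 97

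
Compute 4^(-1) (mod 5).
Since 5 is prime, by Fermat 4^(-1) ≡ 4^{3} ≡ 4 (mod 5). Verify: 4 × 4 = 16 ≡ 1 (mod 5)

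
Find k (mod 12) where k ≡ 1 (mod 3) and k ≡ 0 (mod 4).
M = 3 × 4 = 12. M₁ = 4, y₁ ≡ 1 (mod 3). M₂ = 3, y₂ ≡ 3 (mod 4). k = 1×4×1 + 0×3×3 ≡ 4 (mod 12)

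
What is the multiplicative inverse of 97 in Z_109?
Since 109 is prime, by Fermat 97^(-1) ≡ 97^{107} ≡ 9 mod 109. Verify: 97 × 9 = 873 ≡ 1 mod 109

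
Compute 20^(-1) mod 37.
Since 37 is prime, by Fermat 20^(-1) ≡ 20^{35} ≡ 13 mod 37. Verify: 20 × 13 = 260 ≡ 1 mod 37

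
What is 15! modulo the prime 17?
(16)! = (15)! × (16) ≡ -1 mod 17. So (15)! ≡ -1 × (16)^(-1) ≡ (-1)×(-1) = 1 mod 17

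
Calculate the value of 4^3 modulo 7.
4^{3} = 64 ≡ 1 (mod 7)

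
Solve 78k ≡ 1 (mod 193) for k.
Since 193 is prime, by Fermat 78^(-1) ≡ 78^{191} ≡ 146 (mod 193). Verify: 78 × 146 = 11388 ≡ 1 (mod 193)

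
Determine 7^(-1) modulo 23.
Since 23 is prime, by Fermat 7^(-1) ≡ 7^{21} ≡ 10 (mod 23). Verify: 7 × 10 = 70 ≡ 1 (mod 23)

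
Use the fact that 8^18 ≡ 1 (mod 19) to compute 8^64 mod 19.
By Fermat: 8^{18} ≡ 1 (mod 19). 64 = 3×18 + 10. So 8^{64} ≡ 8^{10} ≡ 11 (mod 19)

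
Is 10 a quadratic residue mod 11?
By Euler's criterion: 10^{5} ≡ 10 (mod 11). Since this equals -1 (≡ 10), 10 is not a QR.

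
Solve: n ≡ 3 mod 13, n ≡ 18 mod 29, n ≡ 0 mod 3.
M = 13 × 29 × 3 = 1131. M₁ = 87, y₁ ≡ 3 mod 13. M₂ = 39, y₂ ≡ 3 mod 29. M₃ = 377, y₃ ≡ 2 mod 3. n = 3×87×3 + 18×39×3 + 0×377×2 ≡ 627 mod 1131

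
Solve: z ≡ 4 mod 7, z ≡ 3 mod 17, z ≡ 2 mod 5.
M = 7 × 17 × 5 = 595. M₁ = 85, y₁ ≡ 1 mod 7. M₂ = 35, y₂ ≡ 1 mod 17. M₃ = 119, y₃ ≡ 4 mod 5. z = 4×85×1 + 3×35×1 + 2×119×4 ≡ 207 mod 595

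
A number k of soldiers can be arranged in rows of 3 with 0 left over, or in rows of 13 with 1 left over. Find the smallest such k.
M = 3 × 13 = 39. M₁ = 13, y₁ ≡ 1 (mod 3). M₂ = 3, y₂ ≡ 9 (mod 13). k = 0×13×1 + 1×3×9 ≡ 27 (mod 39)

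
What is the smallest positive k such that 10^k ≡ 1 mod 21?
Powers of 10 mod 21: 10^1≡10, 10^2≡16, 10^3≡13, 10^4≡4, 10^5≡19, 10^6≡1. Order = 6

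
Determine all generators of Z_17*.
There are φ(16) = 8 primitive roots mod 17: {3, 5, 6, 7, 10, 11, 12, 14}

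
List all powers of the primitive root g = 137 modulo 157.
137^1, 137^2, ..., 137^{156} mod 157: [137, 86, 7, 17, 131, 49, 119, 132, 29, 48, 139, 46, 22, 31, 8, 154, 60, 56, 136, 106, 78, 10, 114, 75, 70, 13, 54, 19, 91, 64, 133, 9, 134, 146, 63, 153, 80, 127, 129, 89, 104, 118, 152, 100, 41, 122, 72, 130, 69, 33, 125, 12, 74, 90, 84, 47, 2, 117, 15, 14, 34, 105, 98, 81, 107, 58, 96, 121, 92, 44, 62, 16, 151, 120, 112, 115, 55, 156, 20, 71, 150, 140, 26, 108, 38, 25, 128, 109, 18, 111, 135, 126, 149, 3, 97, 101, 21, 51, 79, 147, 43, 82, 87, 144, 103, 138, 66, 93, 24, 148, 23, 11, 94, 4, 77, 30, 28, 68, 53, 39, 5, 57, 116, 35, 85, 27, 88, 124, 32, 145, 83, 67, 73, 110, 155, 40, 142, 143, 123, 52, 59, 76, 50, 99, 61, 36, 65, 113, 95, 141, 6, 37, 45, 42, 102, 1]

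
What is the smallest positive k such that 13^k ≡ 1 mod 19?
Powers of 13 mod 19: 13^1≡13, 13^2≡17, 13^3≡12, 13^4≡4, 13^5≡14, 13^6≡11, 13^7≡10, 13^8≡16, 13^9≡18, 13^10≡6, 13^11≡2, 13^12≡7, 13^13≡15, 13^14≡5, 13^15≡8, 13^16≡9, 13^17≡3, 13^18≡1. ord_19(13) = 18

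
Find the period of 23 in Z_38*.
Powers of 23 mod 38: 23^1≡23, 23^2≡35, 23^3≡7, 23^4≡9, 23^5≡17, 23^6≡11, 23^7≡25, 23^8≡5, 23^9≡1. So the order of 23 is 9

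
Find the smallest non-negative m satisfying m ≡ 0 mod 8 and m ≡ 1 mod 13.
M = 8 × 13 = 104. M₁ = 13, y₁ ≡ 5 mod 8. M₂ = 8, y₂ ≡ 5 mod 13. m = 0×13×5 + 1×8×5 ≡ 40 mod 104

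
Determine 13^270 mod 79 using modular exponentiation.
Using Fermat: 13^{78} ≡ 1 (mod 79). 270 ≡ 36 (mod 78). So 13^{270} ≡ 13^{36} ≡ 21 (mod 79)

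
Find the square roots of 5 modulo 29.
The square roots of 5 mod 29 are 18 and 11. Verify: 18² = 324 ≡ 5 mod 29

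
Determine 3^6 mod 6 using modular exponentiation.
By repeated squaring (mod 6): 3^{1}≡3, 3^{2}≡3, 3^{4}≡3. Then 3^{6} = 3^{4+2} ≡ 3 × 3 ≡ 3 (mod 6)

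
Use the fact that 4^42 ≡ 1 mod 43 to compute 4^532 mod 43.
By Fermat: 4^{42} ≡ 1 mod 43. 532 ≡ 28 mod 42. So 4^{532} ≡ 4^{28} ≡ 1 mod 43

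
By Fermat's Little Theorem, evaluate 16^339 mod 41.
By Fermat: 16^{40} ≡ 1 mod 41. 339 ≡ 19 mod 40. So 16^{339} ≡ 16^{19} ≡ 18 mod 41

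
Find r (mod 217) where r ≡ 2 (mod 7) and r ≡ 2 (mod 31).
M = 7 × 31 = 217. M₁ = 31, y₁ ≡ 5 (mod 7). M₂ = 7, y₂ ≡ 9 (mod 31). r = 2×31×5 + 2×7×9 ≡ 2 (mod 217)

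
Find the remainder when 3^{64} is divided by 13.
By Fermat: 3^{12} ≡ 1 mod 13. 64 = 5×12 + 4. So 3^{64} ≡ 3^{4} ≡ 3 mod 13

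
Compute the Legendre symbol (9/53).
(9/53) = 9^{26} mod 53 = 1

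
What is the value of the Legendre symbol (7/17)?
(7/17) = 7^{8} mod 17 = -1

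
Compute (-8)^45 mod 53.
By repeated squaring mod 53: (-8)^{1}≡45, (-8)^{2}≡11, (-8)^{4}≡15, (-8)^{8}≡13, (-8)^{16}≡10, (-8)^{32}≡47. Then (-8)^{45} = (-8)^{32+8+4+1} ≡ 47 × 13 × 15 × 45 ≡ 32 mod 53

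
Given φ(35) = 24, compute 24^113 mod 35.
By Euler: 24^{24} ≡ 1 mod 35 since gcd(24, 35) = 1. 113 = 4×24 + 17. So 24^{113} ≡ 24^{17} ≡ 19 mod 35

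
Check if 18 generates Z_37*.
ord_37(18) divides 36. For each prime q|36: 18^{18}≡36, 18^{12}≡10, none ≡ 1. So 18 has order 36 and is a primitive root mod 37.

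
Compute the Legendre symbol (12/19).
(12/19) = 12^{9} mod 19 = -1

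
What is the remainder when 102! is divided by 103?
By Wilson's theorem, (102)! ≡ -1 ≡ 102 mod 103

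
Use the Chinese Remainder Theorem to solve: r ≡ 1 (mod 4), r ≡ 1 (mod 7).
M = 4 × 7 = 28. M₁ = 7, y₁ ≡ 3 (mod 4). M₂ = 4, y₂ ≡ 2 (mod 7). r = 1×7×3 + 1×4×2 ≡ 1 (mod 28)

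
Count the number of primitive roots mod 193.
A prime p has φ(p-1) primitive roots; here φ(192) = 64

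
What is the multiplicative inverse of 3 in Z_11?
Since 11 is prime, by Fermat 3^(-1) ≡ 3^{9} ≡ 4 (mod 11). Verify: 3 × 4 = 12 ≡ 1 (mod 11)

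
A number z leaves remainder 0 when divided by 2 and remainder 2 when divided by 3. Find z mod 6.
M = 2 × 3 = 6. M₁ = 3, y₁ ≡ 1 mod 2. M₂ = 2, y₂ ≡ 2 mod 3. z = 0×3×1 + 2×2×2 ≡ 2 mod 6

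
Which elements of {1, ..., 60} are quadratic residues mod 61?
Squares in Z_61*: {1, 3, 4, 5, 9, 12, 13, 14, 15, 16, 19, 20, 22, 25, 27, 34, 36, 39, 41, 42, 45, 46, 47, 48, 49, 52, 56, 57, 58, 60}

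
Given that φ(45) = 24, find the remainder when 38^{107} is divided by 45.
By Euler: 38^{24} ≡ 1 (mod 45) since gcd(38, 45) = 1. 107 = 4×24 + 11. So 38^{107} ≡ 38^{11} ≡ 32 (mod 45)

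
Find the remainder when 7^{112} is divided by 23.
By Fermat: 7^{22} ≡ 1 (mod 23). 112 = 5×22 + 2. So 7^{112} ≡ 7^{2} ≡ 3 (mod 23)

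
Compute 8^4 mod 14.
8^{4} = 4096 ≡ 8 mod 14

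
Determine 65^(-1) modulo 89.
Since 89 is prime, by Fermat 65^(-1) ≡ 65^{87} ≡ 63 mod 89. Verify: 65 × 63 = 4095 ≡ 1 mod 89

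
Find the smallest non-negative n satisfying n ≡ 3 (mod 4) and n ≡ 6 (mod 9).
M = 4 × 9 = 36. M₁ = 9, y₁ ≡ 1 (mod 4). M₂ = 4, y₂ ≡ 7 (mod 9). n = 3×9×1 + 6×4×7 ≡ 15 (mod 36)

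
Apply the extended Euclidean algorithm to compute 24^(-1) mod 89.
Extended GCD: 24(26) + 89(-7) = 1. So 24^(-1) ≡ 26 mod 89. Verify: 24 × 26 = 624 ≡ 1 mod 89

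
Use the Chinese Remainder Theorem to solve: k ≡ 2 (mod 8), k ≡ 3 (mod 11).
M = 8 × 11 = 88. M₁ = 11, y₁ ≡ 3 (mod 8). M₂ = 8, y₂ ≡ 7 (mod 11). k = 2×11×3 + 3×8×7 ≡ 58 (mod 88)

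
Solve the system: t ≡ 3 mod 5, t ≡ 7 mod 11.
M = 5 × 11 = 55. M₁ = 11, y₁ ≡ 1 mod 5. M₂ = 5, y₂ ≡ 9 mod 11. t = 3×11×1 + 7×5×9 ≡ 18 mod 55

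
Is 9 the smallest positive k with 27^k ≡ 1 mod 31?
Powers of 27 mod 31: 27^1≡27, 27^2≡16, 27^3≡29, 27^4≡8, 27^5≡30, 27^6≡4, 27^7≡15, 27^8≡2, 27^9≡23, 27^10≡1. 27^9≡23≢1, so ord ≠ 9. No, the actual order is 10.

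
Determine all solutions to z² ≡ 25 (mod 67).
The square roots of 25 mod 67 are 62 and 5. Verify: 62² = 3844 ≡ 25 (mod 67)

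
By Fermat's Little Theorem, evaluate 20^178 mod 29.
By Fermat: 20^{28} ≡ 1 mod 29. 178 ≡ 10 mod 28. So 20^{178} ≡ 20^{10} ≡ 25 mod 29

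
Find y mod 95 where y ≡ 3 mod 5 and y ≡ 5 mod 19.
M = 5 × 19 = 95. M₁ = 19, y₁ ≡ 4 mod 5. M₂ = 5, y₂ ≡ 4 mod 19. y = 3×19×4 + 5×5×4 ≡ 43 mod 95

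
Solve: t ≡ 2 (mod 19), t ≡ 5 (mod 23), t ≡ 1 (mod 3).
M = 19 × 23 × 3 = 1311. M₁ = 69, y₁ ≡ 8 (mod 19). M₂ = 57, y₂ ≡ 21 (mod 23). M₃ = 437, y₃ ≡ 2 (mod 3). t = 2×69×8 + 5×57×21 + 1×437×2 ≡ 97 (mod 1311)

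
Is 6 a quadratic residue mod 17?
By Euler's criterion: 6^{8} ≡ 16 mod 17. Since this equals -1 (≡ 16), 6 is not a QR.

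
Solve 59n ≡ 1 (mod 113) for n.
Since 113 is prime, by Fermat 59^(-1) ≡ 59^{111} ≡ 23 (mod 113). Verify: 59 × 23 = 1357 ≡ 1 (mod 113)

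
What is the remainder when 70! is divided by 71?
By Wilson's theorem, (70)! ≡ -1 ≡ 70 mod 71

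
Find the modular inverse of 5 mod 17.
Since 17 is prime, by Fermat 5^(-1) ≡ 5^{15} ≡ 7 mod 17. Verify: 5 × 7 = 35 ≡ 1 mod 17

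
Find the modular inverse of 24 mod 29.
Since 29 is prime, by Fermat 24^(-1) ≡ 24^{27} ≡ 23 mod 29. Verify: 24 × 23 = 552 ≡ 1 mod 29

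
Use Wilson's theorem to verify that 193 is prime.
(192)! mod 193 = 192. Since this equals -1 (mod 193), Wilson confirms 193 is prime.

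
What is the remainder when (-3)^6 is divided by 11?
By repeated squaring mod 11: (-3)^{1}≡8, (-3)^{2}≡9, (-3)^{4}≡4. Then (-3)^{6} = (-3)^{4+2} ≡ 4 × 9 ≡ 3 mod 11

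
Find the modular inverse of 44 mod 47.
Since 47 is prime, by Fermat 44^(-1) ≡ 44^{45} ≡ 31 (mod 47). Verify: 44 × 31 = 1364 ≡ 1 (mod 47)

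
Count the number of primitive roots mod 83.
There are φ(83-1) = φ(82) = 40 primitive roots modulo 83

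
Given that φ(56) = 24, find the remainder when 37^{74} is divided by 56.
By Euler: 37^{24} ≡ 1 (mod 56) since gcd(37, 56) = 1. 74 = 3×24 + 2. So 37^{74} ≡ 37^{2} ≡ 25 (mod 56)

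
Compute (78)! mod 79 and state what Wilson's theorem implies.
(78)! mod 79 = 78. Since this equals -1 (mod 79), Wilson confirms 79 is prime.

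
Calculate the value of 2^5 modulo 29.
By repeated squaring (mod 29): 2^{1}≡2, 2^{2}≡4, 2^{4}≡16. Then 2^{5} = 2^{4+1} ≡ 16 × 2 ≡ 3 (mod 29)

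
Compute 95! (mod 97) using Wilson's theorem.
(96)! = (95)! × (96) ≡ -1 (mod 97). So (95)! ≡ -1 × (96)^(-1) ≡ (-1)×(-1) = 1 (mod 97)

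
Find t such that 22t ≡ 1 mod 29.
Since 29 is prime, by Fermat 22^(-1) ≡ 22^{27} ≡ 4 mod 29. Verify: 22 × 4 = 88 ≡ 1 mod 29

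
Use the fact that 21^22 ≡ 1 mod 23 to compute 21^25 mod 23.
By Fermat: 21^{22} ≡ 1 mod 23. So 21^{25} = 21^{22} · 21^{3} ≡ 21^{3} ≡ 15 mod 23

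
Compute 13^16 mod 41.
By repeated squaring (mod 41): 13^{1}≡13, 13^{2}≡5, 13^{4}≡25, 13^{8}≡10, 13^{16}≡18. So 13^{16} ≡ 18 (mod 41)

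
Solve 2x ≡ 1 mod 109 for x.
Since 109 is prime, by Fermat 2^(-1) ≡ 2^{107} ≡ 55 mod 109. Verify: 2 × 55 = 110 ≡ 1 mod 109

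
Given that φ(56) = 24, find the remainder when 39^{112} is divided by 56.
By Euler: 39^{24} ≡ 1 (mod 56) since gcd(39, 56) = 1. 112 = 4×24 + 16. So 39^{112} ≡ 39^{16} ≡ 25 (mod 56)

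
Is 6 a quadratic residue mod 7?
By Euler's criterion: 6^{3} ≡ 6 mod 7. Since this equals -1 (≡ 6), 6 is not a QR.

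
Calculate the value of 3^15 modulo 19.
By repeated squaring mod 19: 3^{1}≡3, 3^{2}≡9, 3^{4}≡5, 3^{8}≡6. Then 3^{15} = 3^{8+4+2+1} ≡ 6 × 5 × 9 × 3 ≡ 12 mod 19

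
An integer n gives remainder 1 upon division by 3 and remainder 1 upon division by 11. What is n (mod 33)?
M = 3 × 11 = 33. M₁ = 11, y₁ ≡ 2 (mod 3). M₂ = 3, y₂ ≡ 4 (mod 11). n = 1×11×2 + 1×3×4 ≡ 1 (mod 33)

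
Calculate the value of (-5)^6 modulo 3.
Using Fermat: (-5)^{2} ≡ 1 mod 3. 6 ≡ 0 mod 2. So (-5)^{6} ≡ (-5)^{0} ≡ 1 mod 3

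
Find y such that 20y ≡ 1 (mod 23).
Since 23 is prime, by Fermat 20^(-1) ≡ 20^{21} ≡ 15 (mod 23). Verify: 20 × 15 = 300 ≡ 1 (mod 23)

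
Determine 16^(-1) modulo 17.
Since 17 is prime, by Fermat 16^(-1) ≡ 16^{15} ≡ 16 mod 17. Verify: 16 × 16 = 256 ≡ 1 mod 17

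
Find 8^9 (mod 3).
Using Fermat: 8^{2} ≡ 1 (mod 3). 9 ≡ 1 (mod 2). So 8^{9} ≡ 8^{1} ≡ 2 (mod 3)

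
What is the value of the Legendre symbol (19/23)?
(19/23) = 19^{11} mod 23 = -1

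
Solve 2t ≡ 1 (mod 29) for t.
Since 29 is prime, by Fermat 2^(-1) ≡ 2^{27} ≡ 15 (mod 29). Verify: 2 × 15 = 30 ≡ 1 (mod 29)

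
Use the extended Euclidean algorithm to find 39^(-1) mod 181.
Extended GCD: 39(65) + 181(-14) = 1. So 39^(-1) ≡ 65 (mod 181). Verify: 39 × 65 = 2535 ≡ 1 (mod 181)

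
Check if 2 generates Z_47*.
2^{23} ≡ 1 mod 47 and 23 < 46, so ord_47(2) = 23 ≠ 46 and 2 is not a primitive root.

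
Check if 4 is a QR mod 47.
By Euler's criterion: 4^{23} ≡ 1 mod 47. Since this equals 1, 4 is a QR.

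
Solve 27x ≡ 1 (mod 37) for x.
Since 37 is prime, by Fermat 27^(-1) ≡ 27^{35} ≡ 11 (mod 37). Verify: 27 × 11 = 297 ≡ 1 (mod 37)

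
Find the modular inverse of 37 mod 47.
Since 47 is prime, by Fermat 37^(-1) ≡ 37^{45} ≡ 14 mod 47. Verify: 37 × 14 = 518 ≡ 1 mod 47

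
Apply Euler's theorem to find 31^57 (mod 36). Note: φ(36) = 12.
By Euler: 31^{12} ≡ 1 (mod 36) since gcd(31, 36) = 1. 57 = 4×12 + 9. So 31^{57} ≡ 31^{9} ≡ 19 (mod 36)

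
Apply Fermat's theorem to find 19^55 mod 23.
By Fermat: 19^{22} ≡ 1 mod 23. 55 = 2×22 + 11. So 19^{55} ≡ 19^{11} ≡ 22 mod 23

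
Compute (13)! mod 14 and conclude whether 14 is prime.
(13)! mod 14 = 0. Since 0 ≢ -1 (mod 14), 14 is not prime.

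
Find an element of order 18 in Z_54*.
5 has order 18 mod 54 since 5^{18} ≡ 1 (mod 54) and no smaller power works.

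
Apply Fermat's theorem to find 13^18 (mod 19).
By Fermat's Little Theorem, 13^{18} ≡ 1 (mod 19) since 19 is prime and gcd(13, 19) = 1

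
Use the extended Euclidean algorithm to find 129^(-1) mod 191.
Extended GCD: 129(77) + 191(-52) = 1. So 129^(-1) ≡ 77 mod 191. Verify: 129 × 77 = 9933 ≡ 1 mod 191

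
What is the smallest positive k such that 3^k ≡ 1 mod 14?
Powers of 3 mod 14: 3^1≡3, 3^2≡9, 3^3≡13, 3^4≡11, 3^5≡5, 3^6≡1. ord_14(3) = 6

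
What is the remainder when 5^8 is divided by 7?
Using Fermat: 5^{6} ≡ 1 mod 7. 8 ≡ 2 mod 6. So 5^{8} ≡ 5^{2} ≡ 4 mod 7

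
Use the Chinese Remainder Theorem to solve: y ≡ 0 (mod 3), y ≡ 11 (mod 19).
M = 3 × 19 = 57. M₁ = 19, y₁ ≡ 1 (mod 3). M₂ = 3, y₂ ≡ 13 (mod 19). y = 0×19×1 + 11×3×13 ≡ 30 (mod 57)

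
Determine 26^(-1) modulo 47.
Since 47 is prime, by Fermat 26^(-1) ≡ 26^{45} ≡ 38 mod 47. Verify: 26 × 38 = 988 ≡ 1 mod 47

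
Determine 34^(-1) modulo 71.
Since 71 is prime, by Fermat 34^(-1) ≡ 34^{69} ≡ 23 (mod 71). Verify: 34 × 23 = 782 ≡ 1 (mod 71)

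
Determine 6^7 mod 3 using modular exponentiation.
By repeated squaring (mod 3): 6^{1}≡0, 6^{2}≡0, 6^{4}≡0. Then 6^{7} = 6^{4+2+1} ≡ 0 × 0 × 0 ≡ 0 (mod 3)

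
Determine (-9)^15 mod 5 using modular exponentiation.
Using Fermat: (-9)^{4} ≡ 1 mod 5. 15 ≡ 3 mod 4. So (-9)^{15} ≡ (-9)^{3} ≡ 1 mod 5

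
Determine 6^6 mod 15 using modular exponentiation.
By repeated squaring (mod 15): 6^{1}≡6, 6^{2}≡6, 6^{4}≡6. Then 6^{6} = 6^{4+2} ≡ 6 × 6 ≡ 6 (mod 15)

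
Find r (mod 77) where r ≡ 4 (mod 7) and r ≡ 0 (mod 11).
M = 7 × 11 = 77. M₁ = 11, y₁ ≡ 2 (mod 7). M₂ = 7, y₂ ≡ 8 (mod 11). r = 4×11×2 + 0×7×8 ≡ 11 (mod 77)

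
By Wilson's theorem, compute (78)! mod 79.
By Wilson's theorem, (78)! ≡ -1 ≡ 78 mod 79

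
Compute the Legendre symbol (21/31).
(21/31) = 21^{15} mod 31 = -1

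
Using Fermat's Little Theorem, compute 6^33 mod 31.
By Fermat: 6^{30} ≡ 1 (mod 31). So 6^{33} = 6^{30} · 6^{3} ≡ 6^{3} ≡ 30 (mod 31)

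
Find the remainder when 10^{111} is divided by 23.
By Fermat: 10^{22} ≡ 1 (mod 23). 111 = 5×22 + 1. So 10^{111} ≡ 10^{1} ≡ 10 (mod 23)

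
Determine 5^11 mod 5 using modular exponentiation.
By repeated squaring (mod 5): 5^{1}≡0, 5^{2}≡0, 5^{4}≡0, 5^{8}≡0. Then 5^{11} = 5^{8+2+1} ≡ 0 × 0 × 0 ≡ 0 (mod 5)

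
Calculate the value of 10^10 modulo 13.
By repeated squaring mod 13: 10^{1}≡10, 10^{2}≡9, 10^{4}≡3, 10^{8}≡9. Then 10^{10} = 10^{8+2} ≡ 9 × 9 ≡ 3 mod 13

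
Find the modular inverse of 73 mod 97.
Since 97 is prime, by Fermat 73^(-1) ≡ 73^{95} ≡ 4 (mod 97). Verify: 73 × 4 = 292 ≡ 1 (mod 97)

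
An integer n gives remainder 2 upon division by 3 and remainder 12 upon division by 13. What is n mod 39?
M = 3 × 13 = 39. M₁ = 13, y₁ ≡ 1 mod 3. M₂ = 3, y₂ ≡ 9 mod 13. n = 2×13×1 + 12×3×9 ≡ 38 mod 39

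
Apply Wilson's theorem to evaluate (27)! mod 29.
(28)! = (27)! × (28) ≡ -1 (mod 29). So (27)! ≡ -1 × (28)^(-1) ≡ (-1)×(-1) = 1 (mod 29)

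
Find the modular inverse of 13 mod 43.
Since 43 is prime, by Fermat 13^(-1) ≡ 13^{41} ≡ 10 mod 43. Verify: 13 × 10 = 130 ≡ 1 mod 43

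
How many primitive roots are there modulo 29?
There are φ(29-1) = φ(28) = 12 primitive roots modulo 29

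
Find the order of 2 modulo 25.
Powers of 2 mod 25: 2^1≡2, 2^2≡4, 2^3≡8, 2^4≡16, 2^5≡7, 2^6≡14, 2^7≡3, 2^8≡6, 2^9≡12, 2^10≡24, 2^11≡23, 2^12≡21, 2^13≡17, 2^14≡9, 2^15≡18, 2^16≡11, 2^17≡22, 2^18≡19, 2^19≡13, 2^20≡1. Order = 20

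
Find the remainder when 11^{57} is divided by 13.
By Fermat: 11^{12} ≡ 1 mod 13. 57 = 4×12 + 9. So 11^{57} ≡ 11^{9} ≡ 8 mod 13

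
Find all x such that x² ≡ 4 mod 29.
The square roots of 4 mod 29 are 27 and 2. Verify: 27² = 729 ≡ 4 mod 29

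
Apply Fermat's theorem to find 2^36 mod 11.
By Fermat: 2^{10} ≡ 1 mod 11. 36 = 3×10 + 6. So 2^{36} ≡ 2^{6} ≡ 9 mod 11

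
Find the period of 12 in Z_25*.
Powers of 12 mod 25: 12^1≡12, 12^2≡19, 12^3≡3, 12^4≡11, 12^5≡7, 12^6≡9, 12^7≡8, 12^8≡21, 12^9≡2, 12^10≡24, 12^11≡13, 12^12≡6, 12^13≡22, 12^14≡14, 12^15≡18, 12^16≡16, 12^17≡17, 12^18≡4, 12^19≡23, 12^20≡1. So the order of 12 is 20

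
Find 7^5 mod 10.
By repeated squaring mod 10: 7^{1}≡7, 7^{2}≡9, 7^{4}≡1. Then 7^{5} = 7^{4+1} ≡ 1 × 7 ≡ 7 mod 10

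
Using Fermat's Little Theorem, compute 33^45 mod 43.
By Fermat: 33^{42} ≡ 1 mod 43. So 33^{45} = 33^{42} · 33^{3} ≡ 33^{3} ≡ 32 mod 43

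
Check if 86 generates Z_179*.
ord_179(86) divides 178. For each prime q|178: 86^{89}≡178, 86^{2}≡57, none ≡ 1. So 86 has order 178 and is a primitive root mod 179.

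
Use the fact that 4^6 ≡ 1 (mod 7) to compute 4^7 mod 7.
By Fermat: 4^{6} ≡ 1 (mod 7). So 4^{7} = 4^{6} · 4^{1} ≡ 4^{1} ≡ 4 (mod 7)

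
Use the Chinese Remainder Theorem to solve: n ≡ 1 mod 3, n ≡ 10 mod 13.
M = 3 × 13 = 39. M₁ = 13, y₁ ≡ 1 mod 3. M₂ = 3, y₂ ≡ 9 mod 13. n = 1×13×1 + 10×3×9 ≡ 10 mod 39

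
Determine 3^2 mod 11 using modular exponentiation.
3^{2} = 9 ≡ 9 mod 11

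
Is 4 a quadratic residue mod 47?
By Euler's criterion: 4^{23} ≡ 1 mod 47. Since this equals 1, 4 is a QR.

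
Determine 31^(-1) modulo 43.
Since 43 is prime, by Fermat 31^(-1) ≡ 31^{41} ≡ 25 mod 43. Verify: 31 × 25 = 775 ≡ 1 mod 43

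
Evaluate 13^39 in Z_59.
By repeated squaring (mod 59): 13^{1}≡13, 13^{2}≡51, 13^{4}≡5, 13^{8}≡25, 13^{16}≡35, 13^{32}≡45. Then 13^{39} = 13^{32+4+2+1} ≡ 45 × 5 × 51 × 13 ≡ 23 (mod 59)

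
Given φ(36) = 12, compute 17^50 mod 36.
By Euler: 17^{12} ≡ 1 (mod 36) since gcd(17, 36) = 1. 50 = 4×12 + 2. So 17^{50} ≡ 17^{2} ≡ 1 (mod 36)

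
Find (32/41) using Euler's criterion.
(32/41) = 32^{20} mod 41 = 1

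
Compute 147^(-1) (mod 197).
Since 197 is prime, by Fermat 147^(-1) ≡ 147^{195} ≡ 130 (mod 197). Verify: 147 × 130 = 19110 ≡ 1 (mod 197)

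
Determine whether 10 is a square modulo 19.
By Euler's criterion: 10^{9} ≡ 18 mod 19. Since this equals -1 (≡ 18), 10 is not a QR.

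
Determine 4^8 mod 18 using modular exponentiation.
By repeated squaring (mod 18): 4^{1}≡4, 4^{2}≡16, 4^{4}≡4, 4^{8}≡16. So 4^{8} ≡ 16 (mod 18)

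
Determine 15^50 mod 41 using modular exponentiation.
Using Fermat: 15^{40} ≡ 1 mod 41. 50 ≡ 10 mod 40. So 15^{50} ≡ 15^{10} ≡ 32 mod 41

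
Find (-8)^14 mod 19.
By repeated squaring mod 19: (-8)^{1}≡11, (-8)^{2}≡7, (-8)^{4}≡11, (-8)^{8}≡7. Then (-8)^{14} = (-8)^{8+4+2} ≡ 7 × 11 × 7 ≡ 7 mod 19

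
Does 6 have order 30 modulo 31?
6^{6} ≡ 1 mod 31 and 6 < 30, so ord_31(6) = 6 ≠ 30 and 6 is not a primitive root.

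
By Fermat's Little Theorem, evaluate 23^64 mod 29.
By Fermat: 23^{28} ≡ 1 (mod 29). 64 = 2×28 + 8. So 23^{64} ≡ 23^{8} ≡ 23 (mod 29)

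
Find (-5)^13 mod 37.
By repeated squaring mod 37: (-5)^{1}≡32, (-5)^{2}≡25, (-5)^{4}≡33, (-5)^{8}≡16. Then (-5)^{13} = (-5)^{8+4+1} ≡ 16 × 33 × 32 ≡ 24 mod 37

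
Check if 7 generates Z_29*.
7^{7} ≡ 1 (mod 29) and 7 < 28, so ord_29(7) = 7 ≠ 28 and 7 is not a primitive root.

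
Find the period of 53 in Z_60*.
Powers of 53 mod 60: 53^1≡53, 53^2≡49, 53^3≡17, 53^4≡1. ord_60(53) = 4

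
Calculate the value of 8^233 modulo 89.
Using Fermat: 8^{88} ≡ 1 mod 89. 233 ≡ 57 mod 88. So 8^{233} ≡ 8^{57} ≡ 64 mod 89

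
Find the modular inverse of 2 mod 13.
Since 13 is prime, by Fermat 2^(-1) ≡ 2^{11} ≡ 7 mod 13. Verify: 2 × 7 = 14 ≡ 1 mod 13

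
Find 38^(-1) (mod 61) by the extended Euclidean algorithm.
Extended GCD: 38(-8) + 61(5) = 1. So 38^(-1) ≡ -8 ≡ 53 (mod 61). Verify: 38 × 53 = 2014 ≡ 1 (mod 61)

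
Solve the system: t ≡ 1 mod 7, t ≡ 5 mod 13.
M = 7 × 13 = 91. M₁ = 13, y₁ ≡ 6 mod 7. M₂ = 7, y₂ ≡ 2 mod 13. t = 1×13×6 + 5×7×2 ≡ 57 mod 91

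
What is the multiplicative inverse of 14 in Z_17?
Since 17 is prime, by Fermat 14^(-1) ≡ 14^{15} ≡ 11 (mod 17). Verify: 14 × 11 = 154 ≡ 1 (mod 17)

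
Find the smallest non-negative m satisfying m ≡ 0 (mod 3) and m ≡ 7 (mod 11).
M = 3 × 11 = 33. M₁ = 11, y₁ ≡ 2 (mod 3). M₂ = 3, y₂ ≡ 4 (mod 11). m = 0×11×2 + 7×3×4 ≡ 18 (mod 33)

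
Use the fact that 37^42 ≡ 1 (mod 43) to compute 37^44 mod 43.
By Fermat: 37^{42} ≡ 1 (mod 43). So 37^{44} = 37^{42} · 37^{2} ≡ 37^{2} ≡ 36 (mod 43)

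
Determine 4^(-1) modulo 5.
Since 5 is prime, by Fermat 4^(-1) ≡ 4^{3} ≡ 4 (mod 5). Verify: 4 × 4 = 16 ≡ 1 (mod 5)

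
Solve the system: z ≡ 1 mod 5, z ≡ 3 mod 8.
M = 5 × 8 = 40. M₁ = 8, y₁ ≡ 2 mod 5. M₂ = 5, y₂ ≡ 5 mod 8. z = 1×8×2 + 3×5×5 ≡ 11 mod 40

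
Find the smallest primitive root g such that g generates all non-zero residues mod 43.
g = 3. Powers: [3, 9, 27, 38, 28, 41, 37, 25, 32, 10, ...] generates all 42 non-zero residues.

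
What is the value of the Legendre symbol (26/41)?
(26/41) = 26^{20} mod 41 = -1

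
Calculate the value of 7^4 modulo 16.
7^{4} = 2401 ≡ 1 mod 16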